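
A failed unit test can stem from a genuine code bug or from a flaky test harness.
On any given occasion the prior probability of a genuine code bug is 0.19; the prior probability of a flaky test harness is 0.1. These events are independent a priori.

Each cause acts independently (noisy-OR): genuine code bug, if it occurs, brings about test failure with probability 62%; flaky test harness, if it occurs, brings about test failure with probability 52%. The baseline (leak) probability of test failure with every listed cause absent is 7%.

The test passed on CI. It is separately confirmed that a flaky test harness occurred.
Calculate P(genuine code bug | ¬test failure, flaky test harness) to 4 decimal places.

Under noisy-OR, P(test failure | causes) = 1 − (1−0.07)·∏(1−qᵢ) over the active causes.
Numerator (weight on configurations with genuine code bug): 0.169632·0.19 = 0.032230
Normalizer over all consistent configurations: 0.4464·0.81 + 0.169632·0.19 = 0.393814
P(genuine code bug | ¬test failure, flaky test harness) = 0.032230/0.393814 ≈ 0.0818

P(genuine code bug | ¬test failure, flaky test harness) ≈ 0.0818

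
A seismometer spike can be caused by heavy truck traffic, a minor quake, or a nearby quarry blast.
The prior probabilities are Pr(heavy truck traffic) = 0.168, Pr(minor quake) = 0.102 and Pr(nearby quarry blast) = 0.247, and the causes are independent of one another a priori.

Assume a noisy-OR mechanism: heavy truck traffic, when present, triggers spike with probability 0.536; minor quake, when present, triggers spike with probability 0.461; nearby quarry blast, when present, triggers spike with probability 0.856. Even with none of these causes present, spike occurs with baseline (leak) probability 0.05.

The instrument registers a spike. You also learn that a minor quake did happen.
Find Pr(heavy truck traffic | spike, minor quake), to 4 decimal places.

Under noisy-OR, P(spike | causes) = 1 − (1−0.05)·∏(1−qᵢ) over the active causes.
Weight on heavy truck traffic=true, given the evidence: 0.096448 + 0.040076 = 0.136524
The normalizing constant is 0.48795×0.832×0.753 + 0.926265×0.832×0.247 + 0.762409×0.168×0.753 + 0.965787×0.168×0.247 = 0.632574
Posterior = 0.136524 / 0.632574 ≈ 0.2158

Pr(heavy truck traffic | spike, minor quake) ≈ 0.2158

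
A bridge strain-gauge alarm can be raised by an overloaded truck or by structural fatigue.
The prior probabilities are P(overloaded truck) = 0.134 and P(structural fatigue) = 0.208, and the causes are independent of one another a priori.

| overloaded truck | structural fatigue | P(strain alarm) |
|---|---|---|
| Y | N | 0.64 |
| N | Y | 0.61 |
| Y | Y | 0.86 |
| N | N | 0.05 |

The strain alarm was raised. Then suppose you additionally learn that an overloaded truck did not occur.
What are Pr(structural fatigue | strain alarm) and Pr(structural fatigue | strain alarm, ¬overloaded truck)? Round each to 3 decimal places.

Pr(structural fatigue | strain alarm) ≈ 0.567; Pr(structural fatigue | strain alarm, ¬overloaded truck) ≈ 0.762

P(strain alarm) = 0.05·0.866·0.792 + 0.61·0.866·0.208 + 0.64·0.134·0.792 + 0.86·0.134·0.208 = 0.034294 + 0.109878 + 0.067922 + 0.023970 = 0.236064
Restricting to configurations with structural fatigue present: 0.109878 + 0.023970 = 0.133848.
Hence the posterior is 0.133848/0.236064 ≈ 0.567.

With the extra evidence:
Enumerate both values of structural fatigue and weight by the priors:
  P(strain alarm | ¬overloaded truck) = 0.05·0.792 + 0.61·0.208
        = 0.039600 + 0.126880 = 0.166480
Configurations with structural fatigue contribute 0.126880, so
  P(structural fatigue | strain alarm, ¬overloaded truck) = 0.126880 / 0.166480 ≈ 0.762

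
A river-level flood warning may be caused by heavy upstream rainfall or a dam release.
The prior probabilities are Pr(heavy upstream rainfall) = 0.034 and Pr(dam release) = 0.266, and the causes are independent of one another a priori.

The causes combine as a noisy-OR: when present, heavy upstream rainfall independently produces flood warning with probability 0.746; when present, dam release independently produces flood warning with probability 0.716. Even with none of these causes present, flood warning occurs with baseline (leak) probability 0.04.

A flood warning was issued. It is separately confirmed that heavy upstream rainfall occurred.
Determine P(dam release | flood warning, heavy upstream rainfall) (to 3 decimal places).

P(dam release | flood warning, heavy upstream rainfall) ≈ 0.308

Under noisy-OR, P(flood warning | causes) = 1 − (1−0.04)·∏(1−qᵢ) over the active causes.
Numerator (weight on configurations with dam release): 0.930749·0.266 = 0.247579
The normalizing constant is 0.75616·0.734 + 0.930749·0.266 = 0.802600
P(dam release | flood warning, heavy upstream rainfall) = 0.247579/0.802600 ≈ 0.308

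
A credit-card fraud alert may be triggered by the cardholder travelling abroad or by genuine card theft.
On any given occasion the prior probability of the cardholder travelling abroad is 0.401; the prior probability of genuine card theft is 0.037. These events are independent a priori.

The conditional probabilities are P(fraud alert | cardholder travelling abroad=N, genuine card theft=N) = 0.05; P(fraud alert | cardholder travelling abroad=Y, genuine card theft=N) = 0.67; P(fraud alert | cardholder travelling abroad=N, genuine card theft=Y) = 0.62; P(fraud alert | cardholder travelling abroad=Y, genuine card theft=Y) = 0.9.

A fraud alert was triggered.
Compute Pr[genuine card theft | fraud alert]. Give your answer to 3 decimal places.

Pr[genuine card theft | fraud alert] ≈ 0.086

Sum P(fraud alert|·) weighted by the priors over the 4 (cardholder travelling abroad, genuine card theft) configurations:
  P(fraud alert) = 0.05×0.599×0.963 + 0.62×0.599×0.037 + 0.67×0.401×0.963 + 0.9×0.401×0.037
        = 0.028842 + 0.013741 + 0.258729 + 0.013353 = 0.314665
Configurations with genuine card theft contribute 0.027094, so
  P(genuine card theft | fraud alert) = 0.027094 / 0.314665 ≈ 0.086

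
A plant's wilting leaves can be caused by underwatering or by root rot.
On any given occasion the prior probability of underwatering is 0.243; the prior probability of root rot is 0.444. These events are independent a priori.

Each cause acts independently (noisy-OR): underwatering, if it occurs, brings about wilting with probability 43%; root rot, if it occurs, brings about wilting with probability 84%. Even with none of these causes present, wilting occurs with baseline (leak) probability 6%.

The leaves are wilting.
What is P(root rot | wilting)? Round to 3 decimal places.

Under noisy-OR, P(wilting | causes) = 1 − (1−0.06)·∏(1−qᵢ) over the active causes.
For the numerator, keep only root rot=true terms: 0.285557 + 0.098643 = 0.384200
The normalizing constant is 0.06·0.757·0.556 + 0.8496·0.757·0.444 + 0.4642·0.243·0.556 + 0.914272·0.243·0.444 = 0.472171
Posterior = 0.384200 / 0.472171 ≈ 0.814

P(root rot | wilting) ≈ 0.814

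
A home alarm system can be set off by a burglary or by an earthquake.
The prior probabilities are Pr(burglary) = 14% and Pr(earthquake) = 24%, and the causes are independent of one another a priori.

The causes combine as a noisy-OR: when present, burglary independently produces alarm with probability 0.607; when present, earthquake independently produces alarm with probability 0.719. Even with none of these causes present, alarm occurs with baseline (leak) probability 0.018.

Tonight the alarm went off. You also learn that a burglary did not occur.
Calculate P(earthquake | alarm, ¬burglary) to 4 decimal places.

P(earthquake | alarm, ¬burglary) ≈ 0.9270

Under noisy-OR, P(alarm | causes) = 1 − (1−0.018)·∏(1−qᵢ) over the active causes.
For the numerator, keep only earthquake=true terms: 0.724058·0.24 = 0.173774
Normalizer over all consistent configurations: 0.018·0.76 + 0.724058·0.24 = 0.187454
Posterior = 0.173774 / 0.187454 ≈ 0.9270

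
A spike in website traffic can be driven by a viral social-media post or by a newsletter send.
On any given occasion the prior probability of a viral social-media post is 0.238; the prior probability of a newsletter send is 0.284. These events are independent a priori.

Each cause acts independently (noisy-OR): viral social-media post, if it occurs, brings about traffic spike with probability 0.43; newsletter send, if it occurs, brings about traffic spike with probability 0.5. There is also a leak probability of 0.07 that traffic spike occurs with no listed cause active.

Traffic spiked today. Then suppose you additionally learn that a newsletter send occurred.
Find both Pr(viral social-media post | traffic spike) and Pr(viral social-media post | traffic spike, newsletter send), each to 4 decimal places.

Under noisy-OR, P(traffic spike | causes) = 1 − (1−0.07)·∏(1−qᵢ) over the active causes.
P(traffic spike) = 0.07*0.762*0.716 + 0.535*0.762*0.284 + 0.4699*0.238*0.716 + 0.73495*0.238*0.284 = 0.038191 + 0.115778 + 0.080075 + 0.049677 = 0.283721
Of this, 0.129752 comes from 0.080075 + 0.049677 (the viral social-media post=true cases).
P(viral social-media post | traffic spike) = 0.129752 / 0.283721 ≈ 0.4573

With the extra evidence:
P(traffic spike | newsletter send) = 0.535×0.762 + 0.73495×0.238 = 0.407670 + 0.174918 = 0.582588
Of this, 0.174918 comes from 0.73495×0.238 (the viral social-media post=true cases).
P(viral social-media post | traffic spike, newsletter send) = 0.174918 / 0.582588 ≈ 0.3002
Conditioning on newsletter send lowers the posterior on viral social-media post: the classic explaining-away effect in a common-effect structure.

Pr(viral social-media post | traffic spike) ≈ 0.4573; Pr(viral social-media post | traffic spike, newsletter send) ≈ 0.3002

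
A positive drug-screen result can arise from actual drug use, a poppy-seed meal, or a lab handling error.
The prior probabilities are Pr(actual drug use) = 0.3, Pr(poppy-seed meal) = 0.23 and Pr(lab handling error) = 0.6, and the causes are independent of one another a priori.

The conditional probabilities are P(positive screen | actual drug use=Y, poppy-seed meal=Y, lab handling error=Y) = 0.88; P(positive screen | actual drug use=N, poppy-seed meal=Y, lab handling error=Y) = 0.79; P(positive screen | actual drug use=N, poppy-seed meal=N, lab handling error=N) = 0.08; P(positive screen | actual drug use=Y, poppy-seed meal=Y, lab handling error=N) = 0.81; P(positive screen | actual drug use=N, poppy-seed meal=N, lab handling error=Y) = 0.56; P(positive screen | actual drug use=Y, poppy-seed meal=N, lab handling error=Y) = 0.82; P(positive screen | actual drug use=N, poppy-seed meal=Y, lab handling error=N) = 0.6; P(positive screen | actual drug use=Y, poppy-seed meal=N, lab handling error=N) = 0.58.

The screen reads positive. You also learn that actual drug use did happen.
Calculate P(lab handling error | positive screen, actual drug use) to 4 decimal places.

Enumerate the 4 (poppy-seed meal, lab handling error) configurations and weight by the priors:
  P(positive screen | actual drug use) = 0.58*0.77*0.4 + 0.82*0.77*0.6 + 0.81*0.23*0.4 + 0.88*0.23*0.6
        = 0.178640 + 0.378840 + 0.074520 + 0.121440 = 0.753440
Configurations with lab handling error contribute 0.500280, so
  P(lab handling error | positive screen, actual drug use) = 0.500280 / 0.753440 ≈ 0.6640

P(lab handling error | positive screen, actual drug use) ≈ 0.6640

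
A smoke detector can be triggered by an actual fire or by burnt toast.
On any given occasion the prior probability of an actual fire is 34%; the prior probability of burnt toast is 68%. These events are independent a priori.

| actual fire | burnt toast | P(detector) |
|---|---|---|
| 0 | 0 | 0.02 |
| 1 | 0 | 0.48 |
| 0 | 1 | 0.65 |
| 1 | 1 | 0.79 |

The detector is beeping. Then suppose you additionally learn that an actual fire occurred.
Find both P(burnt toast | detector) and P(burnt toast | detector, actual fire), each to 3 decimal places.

P(burnt toast | detector) ≈ 0.894; P(burnt toast | detector, actual fire) ≈ 0.778

P(detector) = 0.02*0.66*0.32 + 0.65*0.66*0.68 + 0.48*0.34*0.32 + 0.79*0.34*0.68 = 0.004224 + 0.291720 + 0.052224 + 0.182648 = 0.530816
Of this, 0.474368 comes from 0.291720 + 0.182648 (the burnt toast=true cases).
Hence the posterior is 0.474368/0.530816 ≈ 0.894.

Now condition on the additional information:
P(detector | actual fire) = 0.48·0.32 + 0.79·0.68 = 0.153600 + 0.537200 = 0.690800
The burnt toast-present share is 0.79·0.68 = 0.537200.
So P(burnt toast | detector, actual fire) = 0.537200/0.690800 ≈ 0.778.
The drop from 0.894 to 0.778 is the explaining-away (discounting) effect.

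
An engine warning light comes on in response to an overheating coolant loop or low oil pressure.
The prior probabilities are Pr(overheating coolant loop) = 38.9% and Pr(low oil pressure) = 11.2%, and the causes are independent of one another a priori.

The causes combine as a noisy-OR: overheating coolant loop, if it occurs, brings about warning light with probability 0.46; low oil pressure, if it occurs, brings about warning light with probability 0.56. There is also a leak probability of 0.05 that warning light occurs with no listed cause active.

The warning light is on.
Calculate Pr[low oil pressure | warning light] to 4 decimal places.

Pr[low oil pressure | warning light] ≈ 0.2735

Under noisy-OR, P(warning light | causes) = 1 − (1−0.05)·∏(1−qᵢ) over the active causes.
P(warning light) = 0.05×0.611×0.888 + 0.582×0.611×0.112 + 0.487×0.389×0.888 + 0.77428×0.389×0.112 = 0.027128 + 0.039827 + 0.168225 + 0.033734 = 0.268914
The low oil pressure-present share is 0.039827 + 0.033734 = 0.073561.
P(low oil pressure | warning light) = 0.073561 / 0.268914 ≈ 0.2735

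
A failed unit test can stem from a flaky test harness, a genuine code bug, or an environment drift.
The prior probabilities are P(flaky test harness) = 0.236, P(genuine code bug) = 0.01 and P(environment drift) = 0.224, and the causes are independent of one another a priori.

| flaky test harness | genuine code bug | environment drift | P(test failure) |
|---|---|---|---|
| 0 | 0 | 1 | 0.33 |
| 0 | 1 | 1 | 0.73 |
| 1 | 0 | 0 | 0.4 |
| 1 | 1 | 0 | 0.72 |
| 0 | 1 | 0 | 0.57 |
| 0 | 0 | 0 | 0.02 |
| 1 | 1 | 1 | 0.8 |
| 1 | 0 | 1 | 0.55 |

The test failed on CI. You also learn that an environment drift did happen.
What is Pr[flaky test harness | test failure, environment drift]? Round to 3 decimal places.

By total probability over the 4 (flaky test harness, genuine code bug) configurations:
  P(test failure | environment drift) = 0.33*0.764*0.99 + 0.73*0.764*0.01 + 0.55*0.236*0.99 + 0.8*0.236*0.01
        = 0.249599 + 0.005577 + 0.128502 + 0.001888 = 0.385566
Configurations with flaky test harness contribute 0.130390, so
  P(flaky test harness | test failure, environment drift) = 0.130390 / 0.385566 ≈ 0.338

Pr[flaky test harness | test failure, environment drift] ≈ 0.338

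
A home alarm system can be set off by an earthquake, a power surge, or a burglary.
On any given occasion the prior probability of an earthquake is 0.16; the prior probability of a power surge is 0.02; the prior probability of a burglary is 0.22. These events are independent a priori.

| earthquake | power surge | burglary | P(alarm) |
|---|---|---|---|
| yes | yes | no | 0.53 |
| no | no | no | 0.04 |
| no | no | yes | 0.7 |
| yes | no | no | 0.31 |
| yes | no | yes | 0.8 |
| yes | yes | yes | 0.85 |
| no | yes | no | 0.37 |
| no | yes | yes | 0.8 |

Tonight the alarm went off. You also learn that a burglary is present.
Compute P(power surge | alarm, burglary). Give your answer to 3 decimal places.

P(alarm | burglary) = 0.7*0.84*0.98 + 0.8*0.84*0.02 + 0.8*0.16*0.98 + 0.85*0.16*0.02 = 0.576240 + 0.013440 + 0.125440 + 0.002720 = 0.717840
Restricting to configurations with power surge present: 0.013440 + 0.002720 = 0.016160.
P(power surge | alarm, burglary) = 0.016160 / 0.717840 ≈ 0.023

P(power surge | alarm, burglary) ≈ 0.023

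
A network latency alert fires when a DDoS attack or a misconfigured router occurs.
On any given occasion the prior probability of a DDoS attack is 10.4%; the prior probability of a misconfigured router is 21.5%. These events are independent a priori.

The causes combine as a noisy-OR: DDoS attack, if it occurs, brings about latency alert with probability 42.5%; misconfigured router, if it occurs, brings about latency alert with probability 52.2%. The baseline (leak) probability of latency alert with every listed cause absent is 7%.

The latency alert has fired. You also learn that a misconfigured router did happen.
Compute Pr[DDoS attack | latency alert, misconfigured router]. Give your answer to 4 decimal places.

Under noisy-OR, P(latency alert | causes) = 1 − (1−0.07)·∏(1−qᵢ) over the active causes.
P(latency alert | misconfigured router) = 0.55546×0.896 + 0.74439×0.104 = 0.497692 + 0.077417 = 0.575109
Of this, 0.077417 comes from 0.74439×0.104 (the DDoS attack=true cases).
Hence the posterior is 0.077417/0.575109 ≈ 0.1346.

Pr[DDoS attack | latency alert, misconfigured router] ≈ 0.1346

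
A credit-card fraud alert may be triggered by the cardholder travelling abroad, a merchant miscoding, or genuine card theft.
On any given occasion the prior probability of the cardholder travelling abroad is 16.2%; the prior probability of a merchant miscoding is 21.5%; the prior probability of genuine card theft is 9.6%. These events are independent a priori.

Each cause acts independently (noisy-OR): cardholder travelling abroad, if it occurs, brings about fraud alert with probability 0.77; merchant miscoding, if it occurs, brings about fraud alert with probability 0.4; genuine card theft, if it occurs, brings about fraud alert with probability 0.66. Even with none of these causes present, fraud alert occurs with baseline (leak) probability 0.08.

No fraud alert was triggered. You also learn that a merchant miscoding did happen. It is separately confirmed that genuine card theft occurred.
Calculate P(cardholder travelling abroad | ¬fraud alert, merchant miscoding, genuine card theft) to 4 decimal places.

P(cardholder travelling abroad | ¬fraud alert, merchant miscoding, genuine card theft) ≈ 0.0426

Under noisy-OR, P(fraud alert | causes) = 1 − (1−0.08)·∏(1−qᵢ) over the active causes.
By total probability over both values of cardholder travelling abroad:
  P(¬fraud alert | merchant miscoding, genuine card theft) = 0.18768·0.838 + 0.043166·0.162
        = 0.157276 + 0.006993 = 0.164269
Configurations with cardholder travelling abroad contribute 0.006993, so
  P(cardholder travelling abroad | ¬fraud alert, merchant miscoding, genuine card theft) = 0.006993 / 0.164269 ≈ 0.0426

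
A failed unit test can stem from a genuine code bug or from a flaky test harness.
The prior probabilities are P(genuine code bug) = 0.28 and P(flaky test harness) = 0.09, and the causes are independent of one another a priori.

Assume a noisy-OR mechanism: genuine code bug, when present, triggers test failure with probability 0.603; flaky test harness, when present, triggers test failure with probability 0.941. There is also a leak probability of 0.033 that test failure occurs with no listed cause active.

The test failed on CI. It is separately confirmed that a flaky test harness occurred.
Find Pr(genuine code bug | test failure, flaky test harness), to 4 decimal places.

Under noisy-OR, P(test failure | causes) = 1 − (1−0.033)·∏(1−qᵢ) over the active causes.
Numerator (weight on configurations with genuine code bug): 0.97735*0.28 = 0.273658
The normalizing constant is 0.942947*0.72 + 0.97735*0.28 = 0.952580
P(genuine code bug | test failure, flaky test harness) = 0.273658/0.952580 ≈ 0.2873

Pr(genuine code bug | test failure, flaky test harness) ≈ 0.2873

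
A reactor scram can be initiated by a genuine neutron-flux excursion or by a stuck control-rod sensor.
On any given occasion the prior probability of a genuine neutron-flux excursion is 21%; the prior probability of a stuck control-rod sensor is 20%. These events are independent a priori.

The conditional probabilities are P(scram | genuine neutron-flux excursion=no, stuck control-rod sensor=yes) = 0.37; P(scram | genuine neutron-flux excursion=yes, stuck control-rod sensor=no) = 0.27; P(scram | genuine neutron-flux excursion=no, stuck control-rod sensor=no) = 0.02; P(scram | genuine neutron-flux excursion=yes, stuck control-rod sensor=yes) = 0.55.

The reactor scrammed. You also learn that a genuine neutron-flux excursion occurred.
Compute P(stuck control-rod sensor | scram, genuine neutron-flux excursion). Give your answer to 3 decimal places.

P(stuck control-rod sensor | scram, genuine neutron-flux excursion) ≈ 0.337

By total probability over both values of stuck control-rod sensor:
  P(scram | genuine neutron-flux excursion) = 0.27*0.8 + 0.55*0.2
        = 0.216000 + 0.110000 = 0.326000
The terms with stuck control-rod sensor present sum to 0.110000, so
  P(stuck control-rod sensor | scram, genuine neutron-flux excursion) = 0.110000 / 0.326000 ≈ 0.337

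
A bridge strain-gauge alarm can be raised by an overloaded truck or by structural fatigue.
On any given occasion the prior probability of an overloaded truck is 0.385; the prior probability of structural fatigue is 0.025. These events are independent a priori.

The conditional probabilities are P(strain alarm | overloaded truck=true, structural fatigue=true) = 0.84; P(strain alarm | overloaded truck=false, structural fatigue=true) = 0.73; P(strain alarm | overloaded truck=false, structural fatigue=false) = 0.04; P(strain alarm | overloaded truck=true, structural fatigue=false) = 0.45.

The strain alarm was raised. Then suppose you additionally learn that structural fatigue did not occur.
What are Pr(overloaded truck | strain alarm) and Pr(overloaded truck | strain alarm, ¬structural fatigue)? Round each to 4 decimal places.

P(strain alarm) = 0.04·0.615·0.975 + 0.73·0.615·0.025 + 0.45·0.385·0.975 + 0.84·0.385·0.025 = 0.023985 + 0.011224 + 0.168919 + 0.008085 = 0.212213
Of this, 0.177004 comes from 0.168919 + 0.008085 (the overloaded truck=true cases).
Hence the posterior is 0.177004/0.212213 ≈ 0.8341.

Now also conditioning on structural fatigue≠true:
Numerator (weight on configurations with overloaded truck): 0.45×0.385 = 0.173250
Denominator P(strain alarm | ¬structural fatigue): 0.04×0.615 + 0.45×0.385 = 0.197850
P(overloaded truck | strain alarm, ¬structural fatigue) = 0.173250/0.197850 ≈ 0.8757

Pr(overloaded truck | strain alarm) ≈ 0.8341; Pr(overloaded truck | strain alarm, ¬structural fatigue) ≈ 0.8757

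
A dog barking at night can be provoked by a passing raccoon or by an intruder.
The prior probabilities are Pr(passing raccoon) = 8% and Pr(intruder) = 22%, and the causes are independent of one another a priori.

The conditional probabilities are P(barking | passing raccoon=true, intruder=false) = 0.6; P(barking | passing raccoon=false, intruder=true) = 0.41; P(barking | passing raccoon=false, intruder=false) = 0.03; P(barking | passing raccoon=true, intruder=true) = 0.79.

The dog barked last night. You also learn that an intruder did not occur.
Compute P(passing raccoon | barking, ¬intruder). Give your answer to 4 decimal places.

P(passing raccoon | barking, ¬intruder) ≈ 0.6349

For the numerator, keep only passing raccoon=true terms: 0.6*0.08 = 0.048000
The normalizing constant is 0.03*0.92 + 0.6*0.08 = 0.075600
Posterior = 0.048000 / 0.075600 ≈ 0.6349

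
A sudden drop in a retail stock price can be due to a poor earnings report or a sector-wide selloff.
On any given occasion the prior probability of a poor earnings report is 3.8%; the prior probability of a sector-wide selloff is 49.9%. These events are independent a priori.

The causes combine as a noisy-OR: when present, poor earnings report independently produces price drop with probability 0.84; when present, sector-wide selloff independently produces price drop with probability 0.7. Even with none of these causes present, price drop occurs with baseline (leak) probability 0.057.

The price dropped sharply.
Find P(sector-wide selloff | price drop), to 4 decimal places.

P(sector-wide selloff | price drop) ≈ 0.8925

Under noisy-OR, P(price drop | causes) = 1 − (1−0.057)·∏(1−qᵢ) over the active causes.
By total probability over the 4 (poor earnings report, sector-wide selloff) configurations:
  P(price drop) = 0.057*0.962*0.501 + 0.7171*0.962*0.499 + 0.84912*0.038*0.501 + 0.954736*0.038*0.499
        = 0.027472 + 0.344235 + 0.016166 + 0.018104 = 0.405977
Configurations with sector-wide selloff contribute 0.362339, so
  P(sector-wide selloff | price drop) = 0.362339 / 0.405977 ≈ 0.8925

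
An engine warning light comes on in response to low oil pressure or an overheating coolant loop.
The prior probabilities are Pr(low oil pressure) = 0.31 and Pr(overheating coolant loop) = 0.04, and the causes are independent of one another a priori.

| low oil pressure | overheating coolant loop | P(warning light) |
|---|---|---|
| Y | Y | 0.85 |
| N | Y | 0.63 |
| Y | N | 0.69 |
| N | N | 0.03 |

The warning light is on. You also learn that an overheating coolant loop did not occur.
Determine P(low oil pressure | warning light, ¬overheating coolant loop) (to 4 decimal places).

Enumerate both values of low oil pressure and weight by the priors:
  P(warning light | ¬overheating coolant loop) = 0.03×0.69 + 0.69×0.31
        = 0.020700 + 0.213900 = 0.234600
Keeping only the low oil pressure-present terms gives 0.213900, so
  P(low oil pressure | warning light, ¬overheating coolant loop) = 0.213900 / 0.234600 ≈ 0.9118

P(low oil pressure | warning light, ¬overheating coolant loop) ≈ 0.9118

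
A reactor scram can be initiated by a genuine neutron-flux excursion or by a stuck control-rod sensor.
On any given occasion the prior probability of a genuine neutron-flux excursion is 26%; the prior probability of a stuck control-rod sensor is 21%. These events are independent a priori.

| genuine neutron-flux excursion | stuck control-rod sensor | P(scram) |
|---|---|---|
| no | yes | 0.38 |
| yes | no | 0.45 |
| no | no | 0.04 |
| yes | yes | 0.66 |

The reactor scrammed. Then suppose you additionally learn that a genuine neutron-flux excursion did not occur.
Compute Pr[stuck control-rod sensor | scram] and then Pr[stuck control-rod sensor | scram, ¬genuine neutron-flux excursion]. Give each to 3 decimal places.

P(scram) = 0.04×0.74×0.79 + 0.38×0.74×0.21 + 0.45×0.26×0.79 + 0.66×0.26×0.21 = 0.023384 + 0.059052 + 0.092430 + 0.036036 = 0.210902
Restricting to configurations with stuck control-rod sensor present: 0.059052 + 0.036036 = 0.095088.
So P(stuck control-rod sensor | scram) = 0.095088/0.210902 ≈ 0.451.

With the extra evidence:
P(scram | ¬genuine neutron-flux excursion) = 0.04×0.79 + 0.38×0.21 = 0.031600 + 0.079800 = 0.111400
Of this, 0.079800 comes from 0.38×0.21 (the stuck control-rod sensor=true cases).
P(stuck control-rod sensor | scram, ¬genuine neutron-flux excursion) = 0.079800 / 0.111400 ≈ 0.716
With genuine neutron-flux excursion excluded, stuck control-rod sensor must carry more of the explanatory weight for the scram.

Pr[stuck control-rod sensor | scram] ≈ 0.451; Pr[stuck control-rod sensor | scram, ¬genuine neutron-flux excursion] ≈ 0.716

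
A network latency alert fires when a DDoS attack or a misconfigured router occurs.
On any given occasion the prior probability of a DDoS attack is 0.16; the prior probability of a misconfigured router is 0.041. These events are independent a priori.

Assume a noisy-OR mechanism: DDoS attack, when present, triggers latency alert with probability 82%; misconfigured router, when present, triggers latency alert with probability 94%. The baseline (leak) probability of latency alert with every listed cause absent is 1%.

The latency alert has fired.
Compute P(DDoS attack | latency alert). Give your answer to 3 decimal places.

Under noisy-OR, P(latency alert | causes) = 1 − (1−0.01)·∏(1−qᵢ) over the active causes.
Enumerate the 4 (DDoS attack, misconfigured router) configurations and weight by the priors:
  P(latency alert) = 0.01*0.84*0.959 + 0.9406*0.84*0.041 + 0.8218*0.16*0.959 + 0.989308*0.16*0.041
        = 0.008056 + 0.032394 + 0.126097 + 0.006490 = 0.173037
Configurations with DDoS attack contribute 0.132587, so
  P(DDoS attack | latency alert) = 0.132587 / 0.173037 ≈ 0.766

P(DDoS attack | latency alert) ≈ 0.766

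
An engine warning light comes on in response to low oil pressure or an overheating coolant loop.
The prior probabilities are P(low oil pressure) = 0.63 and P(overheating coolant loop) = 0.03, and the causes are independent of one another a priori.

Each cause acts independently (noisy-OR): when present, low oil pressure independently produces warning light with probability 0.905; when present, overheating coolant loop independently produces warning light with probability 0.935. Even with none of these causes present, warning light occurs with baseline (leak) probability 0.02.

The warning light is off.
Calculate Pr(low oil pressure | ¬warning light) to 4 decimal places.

Under noisy-OR, P(warning light | causes) = 1 − (1−0.02)·∏(1−qᵢ) over the active causes.
P(¬warning light) = 0.98*0.37*0.97 + 0.0637*0.37*0.03 + 0.0931*0.63*0.97 + 0.006051*0.63*0.03 = 0.351722 + 0.000707 + 0.056893 + 0.000114 = 0.409436
The low oil pressure-present share is 0.056893 + 0.000114 = 0.057007.
Hence the posterior is 0.057007/0.409436 ≈ 0.1392.

Pr(low oil pressure | ¬warning light) ≈ 0.1392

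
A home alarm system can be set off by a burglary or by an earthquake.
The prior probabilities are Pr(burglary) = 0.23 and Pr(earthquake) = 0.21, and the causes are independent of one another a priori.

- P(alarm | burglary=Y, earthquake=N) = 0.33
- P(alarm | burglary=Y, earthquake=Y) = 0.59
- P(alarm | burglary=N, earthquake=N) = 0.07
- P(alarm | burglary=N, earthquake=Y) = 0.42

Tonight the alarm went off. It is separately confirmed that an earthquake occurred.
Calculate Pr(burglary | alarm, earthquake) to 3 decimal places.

Pr(burglary | alarm, earthquake) ≈ 0.296

Enumerate both values of burglary and weight by the priors:
  P(alarm | earthquake) = 0.42*0.77 + 0.59*0.23
        = 0.323400 + 0.135700 = 0.459100
Keeping only the burglary-present terms gives 0.135700, so
  P(burglary | alarm, earthquake) = 0.135700 / 0.459100 ≈ 0.296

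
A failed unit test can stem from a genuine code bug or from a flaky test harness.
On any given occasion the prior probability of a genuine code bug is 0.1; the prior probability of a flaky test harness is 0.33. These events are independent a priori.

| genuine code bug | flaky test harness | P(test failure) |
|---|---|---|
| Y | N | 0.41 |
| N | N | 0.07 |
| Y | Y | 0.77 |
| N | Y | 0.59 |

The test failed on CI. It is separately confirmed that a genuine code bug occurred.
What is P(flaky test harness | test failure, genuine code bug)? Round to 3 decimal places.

P(test failure | genuine code bug) = 0.41*0.67 + 0.77*0.33 = 0.274700 + 0.254100 = 0.528800
The flaky test harness-present share is 0.77*0.33 = 0.254100.
P(flaky test harness | test failure, genuine code bug) = 0.254100 / 0.528800 ≈ 0.481

P(flaky test harness | test failure, genuine code bug) ≈ 0.481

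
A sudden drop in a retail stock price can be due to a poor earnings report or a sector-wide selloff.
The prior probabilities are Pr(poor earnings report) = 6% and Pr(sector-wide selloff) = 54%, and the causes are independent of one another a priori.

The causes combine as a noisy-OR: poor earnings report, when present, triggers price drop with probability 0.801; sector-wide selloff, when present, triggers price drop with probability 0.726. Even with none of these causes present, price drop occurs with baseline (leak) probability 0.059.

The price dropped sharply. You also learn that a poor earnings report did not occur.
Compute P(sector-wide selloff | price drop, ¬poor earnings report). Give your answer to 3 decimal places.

Under noisy-OR, P(price drop | causes) = 1 − (1−0.059)·∏(1−qᵢ) over the active causes.
Enumerate both values of sector-wide selloff and weight by the priors:
  P(price drop | ¬poor earnings report) = 0.059*0.46 + 0.742166*0.54
        = 0.027140 + 0.400770 = 0.427910
The terms with sector-wide selloff present sum to 0.400770, so
  P(sector-wide selloff | price drop, ¬poor earnings report) = 0.400770 / 0.427910 ≈ 0.937

P(sector-wide selloff | price drop, ¬poor earnings report) ≈ 0.937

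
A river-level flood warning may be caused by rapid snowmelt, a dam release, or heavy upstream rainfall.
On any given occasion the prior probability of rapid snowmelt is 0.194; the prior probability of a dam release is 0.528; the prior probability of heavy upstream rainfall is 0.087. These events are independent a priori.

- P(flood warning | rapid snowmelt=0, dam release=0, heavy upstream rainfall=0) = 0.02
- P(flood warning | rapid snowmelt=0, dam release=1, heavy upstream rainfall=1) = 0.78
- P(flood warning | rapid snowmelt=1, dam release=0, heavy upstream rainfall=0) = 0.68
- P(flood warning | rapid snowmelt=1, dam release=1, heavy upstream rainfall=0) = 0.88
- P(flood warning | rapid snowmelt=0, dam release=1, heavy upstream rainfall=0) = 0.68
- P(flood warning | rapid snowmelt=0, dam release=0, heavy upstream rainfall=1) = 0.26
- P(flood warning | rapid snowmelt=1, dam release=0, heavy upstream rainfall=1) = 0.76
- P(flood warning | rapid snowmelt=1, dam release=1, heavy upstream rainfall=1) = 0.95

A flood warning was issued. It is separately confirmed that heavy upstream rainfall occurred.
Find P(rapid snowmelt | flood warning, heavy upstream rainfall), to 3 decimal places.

For the numerator, keep only rapid snowmelt=true terms: 0.069592 + 0.097310 = 0.166902
Denominator P(flood warning | heavy upstream rainfall): 0.26×0.806×0.472 + 0.78×0.806×0.528 + 0.76×0.194×0.472 + 0.95×0.194×0.528 = 0.597757
P(rapid snowmelt | flood warning, heavy upstream rainfall) = 0.166902/0.597757 ≈ 0.279

P(rapid snowmelt | flood warning, heavy upstream rainfall) ≈ 0.279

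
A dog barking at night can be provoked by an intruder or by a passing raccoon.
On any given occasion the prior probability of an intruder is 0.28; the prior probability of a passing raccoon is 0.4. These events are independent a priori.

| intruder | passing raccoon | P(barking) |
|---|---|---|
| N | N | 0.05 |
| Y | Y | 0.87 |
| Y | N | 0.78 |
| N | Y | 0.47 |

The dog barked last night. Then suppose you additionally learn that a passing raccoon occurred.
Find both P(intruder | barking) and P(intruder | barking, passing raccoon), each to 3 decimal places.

Weight on intruder=true, given the evidence: 0.131040 + 0.097440 = 0.228480
The normalizing constant is 0.05*0.72*0.6 + 0.47*0.72*0.4 + 0.78*0.28*0.6 + 0.87*0.28*0.4 = 0.385440
P(intruder | barking) = 0.228480/0.385440 ≈ 0.593

Now condition on the additional information:
Weight on intruder=true, given the evidence: 0.87·0.28 = 0.243600
The normalizing constant is 0.47·0.72 + 0.87·0.28 = 0.582000
P(intruder | barking, passing raccoon) = 0.243600/0.582000 ≈ 0.419
— passing raccoon explains away the evidence for intruder.

P(intruder | barking) ≈ 0.593; P(intruder | barking, passing raccoon) ≈ 0.419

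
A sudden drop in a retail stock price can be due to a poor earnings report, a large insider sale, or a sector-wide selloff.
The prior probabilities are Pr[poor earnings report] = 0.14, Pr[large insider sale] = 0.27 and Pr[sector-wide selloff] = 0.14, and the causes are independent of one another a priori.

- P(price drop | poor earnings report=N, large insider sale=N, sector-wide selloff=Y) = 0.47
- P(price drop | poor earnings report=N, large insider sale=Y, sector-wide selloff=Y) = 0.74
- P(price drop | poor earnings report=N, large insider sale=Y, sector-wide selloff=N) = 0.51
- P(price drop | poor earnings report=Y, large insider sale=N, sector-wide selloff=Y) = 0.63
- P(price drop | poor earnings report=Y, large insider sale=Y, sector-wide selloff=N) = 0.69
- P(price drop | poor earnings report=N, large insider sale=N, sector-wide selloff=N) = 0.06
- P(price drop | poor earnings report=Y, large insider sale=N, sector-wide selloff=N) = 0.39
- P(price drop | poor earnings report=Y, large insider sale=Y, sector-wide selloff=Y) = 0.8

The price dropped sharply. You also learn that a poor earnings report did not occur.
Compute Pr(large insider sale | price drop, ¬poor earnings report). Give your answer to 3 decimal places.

Pr(large insider sale | price drop, ¬poor earnings report) ≈ 0.631

Numerator (weight on configurations with large insider sale): 0.118422 + 0.027972 = 0.146394
Normalizer over all consistent configurations: 0.06·0.73·0.86 + 0.47·0.73·0.14 + 0.51·0.27·0.86 + 0.74·0.27·0.14 = 0.232096
P(large insider sale | price drop, ¬poor earnings report) = 0.146394/0.232096 ≈ 0.631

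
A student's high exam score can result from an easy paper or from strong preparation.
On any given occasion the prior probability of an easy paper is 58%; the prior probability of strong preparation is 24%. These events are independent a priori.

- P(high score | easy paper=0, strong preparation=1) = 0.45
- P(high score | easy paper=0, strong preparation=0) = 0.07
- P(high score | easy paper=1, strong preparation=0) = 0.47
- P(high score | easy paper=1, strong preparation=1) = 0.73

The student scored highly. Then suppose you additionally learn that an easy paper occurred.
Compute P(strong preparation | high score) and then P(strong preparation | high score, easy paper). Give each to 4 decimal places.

P(strong preparation | high score) ≈ 0.3904; P(strong preparation | high score, easy paper) ≈ 0.3291

P(high score) = 0.07·0.42·0.76 + 0.45·0.42·0.24 + 0.47·0.58·0.76 + 0.73·0.58·0.24 = 0.022344 + 0.045360 + 0.207176 + 0.101616 = 0.376496
Restricting to configurations with strong preparation present: 0.045360 + 0.101616 = 0.146976.
So P(strong preparation | high score) = 0.146976/0.376496 ≈ 0.3904.

With the extra evidence:
Sum P(high score|·) weighted by the priors over both values of strong preparation:
  P(high score | easy paper) = 0.47×0.76 + 0.73×0.24
        = 0.357200 + 0.175200 = 0.532400
Configurations with strong preparation contribute 0.175200, so
  P(strong preparation | high score, easy paper) = 0.175200 / 0.532400 ≈ 0.3291
The drop from 0.3904 to 0.3291 is the explaining-away (discounting) effect.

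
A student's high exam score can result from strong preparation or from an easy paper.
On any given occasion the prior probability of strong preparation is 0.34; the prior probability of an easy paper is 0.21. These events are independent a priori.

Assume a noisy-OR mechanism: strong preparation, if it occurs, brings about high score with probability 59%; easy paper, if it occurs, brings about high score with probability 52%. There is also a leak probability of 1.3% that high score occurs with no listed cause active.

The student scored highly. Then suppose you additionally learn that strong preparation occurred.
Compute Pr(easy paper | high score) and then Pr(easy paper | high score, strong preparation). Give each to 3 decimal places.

Under noisy-OR, P(high score | causes) = 1 − (1−0.013)·∏(1−qᵢ) over the active causes.
By total probability over the 4 (strong preparation, easy paper) configurations:
  P(high score) = 0.013·0.66·0.79 + 0.52624·0.66·0.21 + 0.59533·0.34·0.79 + 0.805758·0.34·0.21
        = 0.006778 + 0.072937 + 0.159906 + 0.057531 = 0.297152
The terms with easy paper present sum to 0.130468, so
  P(easy paper | high score) = 0.130468 / 0.297152 ≈ 0.439

Now also conditioning on strong preparation=true:
Weight on easy paper=true, given the evidence: 0.805758×0.21 = 0.169209
Denominator P(high score | strong preparation): 0.59533×0.79 + 0.805758×0.21 = 0.639520
Posterior = 0.169209 / 0.639520 ≈ 0.265

Pr(easy paper | high score) ≈ 0.439; Pr(easy paper | high score, strong preparation) ≈ 0.265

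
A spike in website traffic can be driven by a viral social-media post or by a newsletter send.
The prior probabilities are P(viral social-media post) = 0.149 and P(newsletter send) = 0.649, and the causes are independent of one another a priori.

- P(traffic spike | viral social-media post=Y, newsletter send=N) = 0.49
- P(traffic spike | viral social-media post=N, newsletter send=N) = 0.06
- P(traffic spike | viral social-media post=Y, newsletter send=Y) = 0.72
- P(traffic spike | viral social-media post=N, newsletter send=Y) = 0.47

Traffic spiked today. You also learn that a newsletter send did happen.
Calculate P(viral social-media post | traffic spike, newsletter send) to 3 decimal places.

P(viral social-media post | traffic spike, newsletter send) ≈ 0.211

P(traffic spike | newsletter send) = 0.47·0.851 + 0.72·0.149 = 0.399970 + 0.107280 = 0.507250
Of this, 0.107280 comes from 0.72·0.149 (the viral social-media post=true cases).
So P(viral social-media post | traffic spike, newsletter send) = 0.107280/0.507250 ≈ 0.211.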